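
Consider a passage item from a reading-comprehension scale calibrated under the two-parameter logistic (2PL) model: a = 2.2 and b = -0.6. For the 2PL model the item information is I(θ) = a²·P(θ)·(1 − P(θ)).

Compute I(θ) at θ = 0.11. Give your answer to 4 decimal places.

P = 1/(1+e^{-1.5620}) = 0.8266
P(1−P) = 0.8266 × 0.1734 = 0.1433
I = a² × P(1−P) = 2.2² × 0.1433 = 0.69360

0.6936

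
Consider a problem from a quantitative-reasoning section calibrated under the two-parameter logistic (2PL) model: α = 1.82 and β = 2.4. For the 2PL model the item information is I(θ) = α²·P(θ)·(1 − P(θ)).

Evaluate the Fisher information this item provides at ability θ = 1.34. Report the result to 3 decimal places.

0.367

P = 1/(1+e^{1.9292}) = 0.1268
P(1−P) = 0.1268 × 0.8732 = 0.1108
I = α² × P(1−P) = 1.82² × 0.1108 = 0.36685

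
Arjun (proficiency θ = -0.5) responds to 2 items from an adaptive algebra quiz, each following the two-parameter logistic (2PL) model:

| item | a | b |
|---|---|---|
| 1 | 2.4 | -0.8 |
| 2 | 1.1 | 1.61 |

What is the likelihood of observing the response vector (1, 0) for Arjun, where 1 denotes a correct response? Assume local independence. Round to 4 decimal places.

0.6125

P(θ) = 1 / (1 + exp(−a(θ − b)))
P_1 = 1/(1+e^{-0.7200}) = 0.6726
P_2 = 1/(1+e^{2.3210}) = 0.0894
L = P_1 × (1−P_2) = 0.6726 × 0.9106 = 0.61248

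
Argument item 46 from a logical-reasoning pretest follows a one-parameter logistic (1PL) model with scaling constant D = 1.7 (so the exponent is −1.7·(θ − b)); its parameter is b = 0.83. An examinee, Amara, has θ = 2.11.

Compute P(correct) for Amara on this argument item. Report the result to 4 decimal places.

0.8981

P(θ) = 1 / (1 + exp(−D·(θ − b)))
Exponent: 1.7 × (2.11 − 0.83) = 2.1760
1/(1 + e^{-2.1760}) = 0.8981
P = 0.8981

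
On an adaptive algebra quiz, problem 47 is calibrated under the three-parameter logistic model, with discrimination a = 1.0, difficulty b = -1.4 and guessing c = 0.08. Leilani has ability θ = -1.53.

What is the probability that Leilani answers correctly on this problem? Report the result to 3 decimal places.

0.510

P(θ) = c + (1 − c) · 1 / (1 + exp(−a(θ − b)))
Exponent: 1.0 × (-1.53 − (-1.4)) = -0.1300
1/(1 + e^{0.1300}) = 0.4675
P = 0.08 + 0.92 × 0.4675 = 0.5101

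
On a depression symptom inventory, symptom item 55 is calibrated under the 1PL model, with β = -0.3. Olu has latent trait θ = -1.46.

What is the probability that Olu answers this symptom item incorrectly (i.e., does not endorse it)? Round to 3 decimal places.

0.761

P(θ) = 1 / (1 + exp(−(θ − β)))
Exponent: (-1.46 − (-0.3)) = -1.1600
1/(1 + e^{1.1600}) = 0.2387
P = 0.2387
P(incorrect) = 1 − 0.2387 = 0.7613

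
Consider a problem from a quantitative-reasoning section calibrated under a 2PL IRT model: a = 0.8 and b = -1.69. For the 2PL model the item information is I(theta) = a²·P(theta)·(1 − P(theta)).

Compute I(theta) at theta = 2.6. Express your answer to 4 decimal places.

0.0194

P = 1/(1+e^{-3.4320}) = 0.9687
P(1−P) = 0.9687 × 0.0313 = 0.0303
I = a² × P(1−P) = 0.8² × 0.0303 = 0.01941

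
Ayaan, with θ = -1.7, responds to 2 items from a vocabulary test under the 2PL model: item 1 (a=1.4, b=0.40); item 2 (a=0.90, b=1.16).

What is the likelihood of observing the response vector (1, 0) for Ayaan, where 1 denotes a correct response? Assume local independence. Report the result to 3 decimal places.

0.047

P(θ) = 1 / (1 + exp(−a(θ − b)))
P_1 = 1/(1+e^{2.9400}) = 0.0502
P_2 = 1/(1+e^{2.5740}) = 0.0708
L = P_1 × (1−P_2) = 0.0502 × 0.9292 = 0.04665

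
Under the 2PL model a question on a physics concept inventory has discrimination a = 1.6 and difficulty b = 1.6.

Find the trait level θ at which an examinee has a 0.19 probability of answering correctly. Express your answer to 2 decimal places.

P(θ) = 1 / (1 + exp(−a(θ − b)))
logit = ln(0.1900/0.8100) = -1.4500
θ = b + logit/(a) = 1.6 + (-1.4500)/1.6000 = 0.6937

0.69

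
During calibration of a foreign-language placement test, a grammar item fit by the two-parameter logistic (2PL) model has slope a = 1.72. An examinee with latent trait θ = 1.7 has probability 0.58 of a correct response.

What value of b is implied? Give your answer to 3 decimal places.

P(θ) = 1 / (1 + exp(−a(θ − b)))
logit(0.58) = ln(0.58/0.42) = 0.3228
b = θ − logit/(a) = 1.7 − 0.3228/1.7200 = 1.5123

1.512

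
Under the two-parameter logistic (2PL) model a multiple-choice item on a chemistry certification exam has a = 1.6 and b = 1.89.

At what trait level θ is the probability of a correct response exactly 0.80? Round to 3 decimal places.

2.756

P(θ) = 1 / (1 + exp(−a(θ − b)))
logit = ln(0.8000/0.2000) = 1.3863
θ = b + logit/(a) = 1.89 + 1.3863/1.6000 = 2.7564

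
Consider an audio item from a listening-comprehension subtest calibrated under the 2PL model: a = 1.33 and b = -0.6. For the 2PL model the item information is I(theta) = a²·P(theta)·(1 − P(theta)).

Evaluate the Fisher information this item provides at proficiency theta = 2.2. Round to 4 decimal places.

0.0407

P = 1/(1+e^{-3.7240}) = 0.9764
P(1−P) = 0.9764 × 0.0236 = 0.0230
I = a² × P(1−P) = 1.33² × 0.0230 = 0.04071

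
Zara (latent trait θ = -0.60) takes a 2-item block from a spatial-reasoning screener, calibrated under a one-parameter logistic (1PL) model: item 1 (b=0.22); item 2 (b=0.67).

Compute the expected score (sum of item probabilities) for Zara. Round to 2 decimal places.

P(θ) = 1 / (1 + exp(−(θ − b)))
P_1 = 1/(1+e^{0.8200}) = 0.3058
P_2 = 1/(1+e^{1.2700}) = 0.2193
E[score] = 0.3058 + 0.2193 = 0.5250

0.53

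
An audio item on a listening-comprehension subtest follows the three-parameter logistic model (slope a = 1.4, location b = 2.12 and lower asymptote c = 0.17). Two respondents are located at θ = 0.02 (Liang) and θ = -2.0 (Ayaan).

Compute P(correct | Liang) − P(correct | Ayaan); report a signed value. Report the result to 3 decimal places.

P(θ) = c + (1 − c) · 1 / (1 + exp(−a(θ − b)))
P(Liang) = 0.2117  [exponent -2.9400]
P(Ayaan) = 0.1726  [exponent -5.7680]
Difference = 0.2117 − 0.1726 = 0.0391

0.039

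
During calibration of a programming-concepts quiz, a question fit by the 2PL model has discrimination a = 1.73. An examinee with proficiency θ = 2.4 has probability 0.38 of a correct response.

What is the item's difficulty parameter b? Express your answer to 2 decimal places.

2.68

P(θ) = 1 / (1 + exp(−a(θ − b)))
logit(0.38) = ln(0.38/0.62) = -0.4895
b = θ − logit/(a) = 2.4 − (-0.4895)/1.7300 = 2.6830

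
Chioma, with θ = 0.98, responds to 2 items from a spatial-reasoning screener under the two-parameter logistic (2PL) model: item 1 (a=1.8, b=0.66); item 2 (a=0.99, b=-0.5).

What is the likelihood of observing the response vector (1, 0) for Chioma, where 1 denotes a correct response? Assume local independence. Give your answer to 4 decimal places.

0.1201

P(θ) = 1 / (1 + exp(−a(θ − b)))
P_1 = 1/(1+e^{-0.5760}) = 0.6401
P_2 = 1/(1+e^{-1.4652}) = 0.8123
L = P_1 × (1−P_2) = 0.6401 × 0.1877 = 0.12014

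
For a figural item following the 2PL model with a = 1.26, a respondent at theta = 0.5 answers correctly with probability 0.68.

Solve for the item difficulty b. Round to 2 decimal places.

-0.10

P(theta) = 1 / (1 + exp(−a(theta − b)))
logit(0.68) = ln(0.68/0.32) = 0.7538
b = theta − logit/(a) = 0.5 − 0.7538/1.2600 = -0.0982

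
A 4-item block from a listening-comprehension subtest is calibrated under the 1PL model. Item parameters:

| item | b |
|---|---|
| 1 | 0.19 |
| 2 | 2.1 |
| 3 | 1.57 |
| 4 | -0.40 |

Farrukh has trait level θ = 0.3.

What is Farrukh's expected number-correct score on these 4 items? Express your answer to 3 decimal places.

1.557

P(θ) = 1 / (1 + exp(−(θ − b)))
P_1 = 1/(1+e^{-0.1100}) = 0.5275
P_2 = 1/(1+e^{1.8000}) = 0.1419
P_3 = 1/(1+e^{1.2700}) = 0.2193
P_4 = 1/(1+e^{-0.7000}) = 0.6682
E[score] = 0.5275 + 0.1419 + 0.2193 + 0.6682 = 1.5568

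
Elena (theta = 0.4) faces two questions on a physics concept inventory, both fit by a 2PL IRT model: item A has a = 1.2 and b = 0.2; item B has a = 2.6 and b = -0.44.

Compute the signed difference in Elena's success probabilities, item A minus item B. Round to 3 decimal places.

P(theta) = 1 / (1 + exp(−a(theta − b)))
P_A = 0.5597
P_B = 0.8988
P_A − P_B = -0.3391

-0.339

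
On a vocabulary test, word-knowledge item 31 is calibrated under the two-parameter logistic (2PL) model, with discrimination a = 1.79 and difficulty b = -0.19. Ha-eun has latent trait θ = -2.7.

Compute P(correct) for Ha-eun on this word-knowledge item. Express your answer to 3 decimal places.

0.011

P(θ) = 1 / (1 + exp(−a(θ − b)))
Exponent: 1.79 × (-2.7 − (-0.19)) = -4.4929
1/(1 + e^{4.4929}) = 0.0111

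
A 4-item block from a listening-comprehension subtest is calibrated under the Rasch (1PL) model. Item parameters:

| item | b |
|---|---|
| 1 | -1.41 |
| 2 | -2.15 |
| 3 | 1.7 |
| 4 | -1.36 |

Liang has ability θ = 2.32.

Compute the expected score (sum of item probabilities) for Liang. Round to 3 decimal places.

3.591

P(θ) = 1 / (1 + exp(−(θ − b)))
P_1 = 1/(1+e^{-3.7300}) = 0.9766
P_2 = 1/(1+e^{-4.4700}) = 0.9887
P_3 = 1/(1+e^{-0.6200}) = 0.6502
P_4 = 1/(1+e^{-3.6800}) = 0.9754
E[score] = 0.9766 + 0.9887 + 0.6502 + 0.9754 = 3.5909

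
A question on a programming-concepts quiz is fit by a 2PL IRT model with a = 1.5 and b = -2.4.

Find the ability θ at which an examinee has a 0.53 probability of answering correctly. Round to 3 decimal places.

-2.320

P(θ) = 1 / (1 + exp(−a(θ − b)))
logit = ln(0.5300/0.4700) = 0.1201
θ = b + logit/(a) = -2.4 + 0.1201/1.5000 = -2.3199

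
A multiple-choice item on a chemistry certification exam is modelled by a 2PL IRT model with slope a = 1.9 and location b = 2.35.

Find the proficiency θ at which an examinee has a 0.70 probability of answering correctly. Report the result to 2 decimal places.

2.80

P(θ) = 1 / (1 + exp(−a(θ − b)))
logit = ln(0.7000/0.3000) = 0.8473
θ = b + logit/(a) = 2.35 + 0.8473/1.9000 = 2.7959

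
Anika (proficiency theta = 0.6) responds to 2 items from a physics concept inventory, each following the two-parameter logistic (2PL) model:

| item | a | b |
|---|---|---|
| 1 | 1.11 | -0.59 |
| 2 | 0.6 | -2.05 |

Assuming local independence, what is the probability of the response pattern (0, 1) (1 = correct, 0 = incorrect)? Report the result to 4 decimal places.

0.1750

P(theta) = 1 / (1 + exp(−a(theta − b)))
P_1 = 1/(1+e^{-1.3209}) = 0.7893
P_2 = 1/(1+e^{-1.5900}) = 0.8306
L = (1−P_1) × P_2 = 0.2107 × 0.8306 = 0.17498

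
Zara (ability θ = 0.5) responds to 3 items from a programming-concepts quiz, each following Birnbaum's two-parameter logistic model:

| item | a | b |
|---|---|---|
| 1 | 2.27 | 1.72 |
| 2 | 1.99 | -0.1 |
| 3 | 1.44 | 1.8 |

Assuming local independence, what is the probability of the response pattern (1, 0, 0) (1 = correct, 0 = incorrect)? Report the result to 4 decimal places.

0.0119

P(θ) = 1 / (1 + exp(−a(θ − b)))
P_1 = 1/(1+e^{2.7694}) = 0.0590
P_2 = 1/(1+e^{-1.1940}) = 0.7675
P_3 = 1/(1+e^{1.8720}) = 0.1333
L = P_1 × (1−P_2) × (1−P_3) = 0.0590 × 0.2325 × 0.8667 = 0.01189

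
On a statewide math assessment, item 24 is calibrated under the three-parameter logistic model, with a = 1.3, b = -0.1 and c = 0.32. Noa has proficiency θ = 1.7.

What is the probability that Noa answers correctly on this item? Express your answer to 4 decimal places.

P(θ) = c + (1 − c) · 1 / (1 + exp(−a(θ − b)))
Exponent: 1.3 × (1.7 − (-0.1)) = 2.3400
1/(1 + e^{-2.3400}) = 0.9121
P = 0.32 + 0.68 × 0.9121 = 0.9403

0.9403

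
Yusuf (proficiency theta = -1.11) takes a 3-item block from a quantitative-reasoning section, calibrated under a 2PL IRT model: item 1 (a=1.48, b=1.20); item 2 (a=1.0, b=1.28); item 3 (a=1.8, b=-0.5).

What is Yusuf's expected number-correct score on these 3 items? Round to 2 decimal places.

P(theta) = 1 / (1 + exp(−a(theta − b)))
P_1 = 1/(1+e^{3.4188}) = 0.0317
P_2 = 1/(1+e^{2.3900}) = 0.0839
P_3 = 1/(1+e^{1.0980}) = 0.2501
E[score] = 0.0317 + 0.0839 + 0.2501 = 0.3658

0.37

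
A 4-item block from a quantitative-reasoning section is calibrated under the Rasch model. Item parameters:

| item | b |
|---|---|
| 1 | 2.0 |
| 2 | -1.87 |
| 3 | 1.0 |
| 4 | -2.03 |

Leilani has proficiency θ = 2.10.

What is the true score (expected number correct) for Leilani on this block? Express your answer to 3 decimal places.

3.241

P(θ) = 1 / (1 + exp(−(θ − b)))
P_1 = 1/(1+e^{-0.1000}) = 0.5250
P_2 = 1/(1+e^{-3.9700}) = 0.9815
P_3 = 1/(1+e^{-1.1000}) = 0.7503
P_4 = 1/(1+e^{-4.1300}) = 0.9842
E[score] = 0.5250 + 0.9815 + 0.7503 + 0.9842 = 3.2409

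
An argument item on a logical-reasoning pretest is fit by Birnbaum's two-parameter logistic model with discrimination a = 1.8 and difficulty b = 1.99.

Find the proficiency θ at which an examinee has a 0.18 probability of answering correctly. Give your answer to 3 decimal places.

P(θ) = 1 / (1 + exp(−a(θ − b)))
logit = ln(0.1800/0.8200) = -1.5163
θ = b + logit/(a) = 1.99 + (-1.5163)/1.8000 = 1.1476

1.148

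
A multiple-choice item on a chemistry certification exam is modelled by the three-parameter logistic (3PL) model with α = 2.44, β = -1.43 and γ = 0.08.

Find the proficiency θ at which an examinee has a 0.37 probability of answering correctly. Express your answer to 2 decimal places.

P(θ) = γ + (1 − γ) · 1 / (1 + exp(−α(θ − β)))
Remove guessing floor: (0.37 − 0.08)/(1 − 0.08) = 0.3152
logit = ln(0.3152/0.6848) = -0.7758
θ = β + logit/(α) = -1.43 + (-0.7758)/2.4400 = -1.7480

-1.75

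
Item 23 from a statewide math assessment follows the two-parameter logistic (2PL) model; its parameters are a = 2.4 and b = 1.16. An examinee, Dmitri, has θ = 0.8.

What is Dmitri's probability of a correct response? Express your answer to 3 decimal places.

0.297

P(θ) = 1 / (1 + exp(−a(θ − b)))
Exponent: 2.4 × (0.8 − 1.16) = -0.8640
1/(1 + e^{0.8640}) = 0.2965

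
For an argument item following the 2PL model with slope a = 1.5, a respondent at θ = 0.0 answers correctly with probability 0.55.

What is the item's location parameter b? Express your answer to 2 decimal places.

-0.13

P(θ) = 1 / (1 + exp(−a(θ − b)))
logit(0.55) = ln(0.55/0.45) = 0.2007
b = θ − logit/(a) = 0.0 − 0.2007/1.5000 = -0.1338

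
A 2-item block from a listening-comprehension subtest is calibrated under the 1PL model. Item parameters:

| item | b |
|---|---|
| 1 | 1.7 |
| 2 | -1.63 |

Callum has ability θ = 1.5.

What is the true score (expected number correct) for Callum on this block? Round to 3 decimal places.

P(θ) = 1 / (1 + exp(−(θ − b)))
P_1 = 1/(1+e^{0.2000}) = 0.4502
P_2 = 1/(1+e^{-3.1300}) = 0.9581
E[score] = 0.4502 + 0.9581 = 1.4083

1.408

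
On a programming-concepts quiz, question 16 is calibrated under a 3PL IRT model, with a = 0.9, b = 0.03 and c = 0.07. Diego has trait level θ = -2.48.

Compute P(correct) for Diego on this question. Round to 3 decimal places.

P(θ) = c + (1 − c) · 1 / (1 + exp(−a(θ − b)))
Exponent: 0.9 × (-2.48 − 0.03) = -2.2590
1/(1 + e^{2.2590}) = 0.0946
P = 0.07 + 0.93 × 0.0946 = 0.1580

0.158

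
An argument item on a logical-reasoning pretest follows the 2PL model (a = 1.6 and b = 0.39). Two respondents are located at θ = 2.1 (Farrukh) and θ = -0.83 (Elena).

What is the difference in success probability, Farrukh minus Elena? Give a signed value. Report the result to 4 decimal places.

0.8148

P(θ) = 1 / (1 + exp(−a(θ − b)))
P(Farrukh) = 0.9391  [exponent 2.7360]
P(Elena) = 0.1243  [exponent -1.9520]
Difference = 0.9391 − 0.1243 = 0.8148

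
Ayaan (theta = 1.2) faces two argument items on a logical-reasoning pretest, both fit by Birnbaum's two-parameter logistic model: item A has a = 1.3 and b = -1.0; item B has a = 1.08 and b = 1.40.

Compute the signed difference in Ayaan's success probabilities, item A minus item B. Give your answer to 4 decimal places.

0.4996

P(theta) = 1 / (1 + exp(−a(theta − b)))
P_A = 0.9458
P_B = 0.4462
P_A − P_B = 0.4996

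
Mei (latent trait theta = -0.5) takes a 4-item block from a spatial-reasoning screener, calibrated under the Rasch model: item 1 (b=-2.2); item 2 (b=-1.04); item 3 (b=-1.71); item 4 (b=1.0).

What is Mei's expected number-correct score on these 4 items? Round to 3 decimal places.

2.430

P(theta) = 1 / (1 + exp(−(theta − b)))
P_1 = 1/(1+e^{-1.7000}) = 0.8455
P_2 = 1/(1+e^{-0.5400}) = 0.6318
P_3 = 1/(1+e^{-1.2100}) = 0.7703
P_4 = 1/(1+e^{1.5000}) = 0.1824
E[score] = 0.8455 + 0.6318 + 0.7703 + 0.1824 = 2.4301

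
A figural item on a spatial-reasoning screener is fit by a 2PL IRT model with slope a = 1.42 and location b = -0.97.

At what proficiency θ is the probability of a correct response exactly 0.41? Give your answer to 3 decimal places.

P(θ) = 1 / (1 + exp(−a(θ − b)))
logit = ln(0.4100/0.5900) = -0.3640
θ = b + logit/(a) = -0.97 + (-0.3640)/1.4200 = -1.2263

-1.226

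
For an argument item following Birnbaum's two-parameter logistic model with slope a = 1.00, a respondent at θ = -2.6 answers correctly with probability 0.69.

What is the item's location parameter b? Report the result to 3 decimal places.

P(θ) = 1 / (1 + exp(−a(θ − b)))
logit(0.69) = ln(0.69/0.31) = 0.8001
b = θ − logit/(a) = -2.6 − 0.8001/1.0000 = -3.4001

-3.400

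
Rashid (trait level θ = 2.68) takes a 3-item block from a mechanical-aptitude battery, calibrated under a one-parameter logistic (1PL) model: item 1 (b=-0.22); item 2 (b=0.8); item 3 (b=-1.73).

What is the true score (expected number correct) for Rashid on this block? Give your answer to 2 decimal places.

2.80

P(θ) = 1 / (1 + exp(−(θ − b)))
P_1 = 1/(1+e^{-2.9000}) = 0.9478
P_2 = 1/(1+e^{-1.8800}) = 0.8676
P_3 = 1/(1+e^{-4.4100}) = 0.9880
E[score] = 0.9478 + 0.8676 + 0.9880 = 2.8034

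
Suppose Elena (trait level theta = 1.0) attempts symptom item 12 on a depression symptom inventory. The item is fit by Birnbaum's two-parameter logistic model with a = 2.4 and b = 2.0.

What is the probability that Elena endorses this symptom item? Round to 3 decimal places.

P(theta) = 1 / (1 + exp(−a(theta − b)))
Exponent: 2.4 × (1.0 − 2.0) = -2.4000
1/(1 + e^{2.4000}) = 0.0832

0.083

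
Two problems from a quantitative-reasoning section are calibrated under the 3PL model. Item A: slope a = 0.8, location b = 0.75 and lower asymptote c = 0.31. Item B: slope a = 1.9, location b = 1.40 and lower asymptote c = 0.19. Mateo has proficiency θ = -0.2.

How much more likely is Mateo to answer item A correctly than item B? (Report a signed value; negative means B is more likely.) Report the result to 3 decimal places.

P(θ) = c + (1 − c) · 1 / (1 + exp(−a(θ − b)))
P_A = 0.5299
P_B = 0.2270
P_A − P_B = 0.3029

0.303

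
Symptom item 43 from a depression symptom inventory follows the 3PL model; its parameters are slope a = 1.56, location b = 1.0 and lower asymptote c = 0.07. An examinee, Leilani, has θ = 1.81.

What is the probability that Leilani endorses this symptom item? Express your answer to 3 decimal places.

0.795

P(θ) = c + (1 − c) · 1 / (1 + exp(−a(θ − b)))
Exponent: 1.56 × (1.81 − 1.0) = 1.2636
1/(1 + e^{-1.2636}) = 0.7796
P = 0.07 + 0.93 × 0.7796 = 0.7951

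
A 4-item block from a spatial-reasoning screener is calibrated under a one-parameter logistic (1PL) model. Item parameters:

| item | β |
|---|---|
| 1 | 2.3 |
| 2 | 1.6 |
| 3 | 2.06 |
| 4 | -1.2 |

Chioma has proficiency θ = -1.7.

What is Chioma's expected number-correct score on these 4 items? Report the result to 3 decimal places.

P(θ) = 1 / (1 + exp(−(θ − β)))
P_1 = 1/(1+e^{4.0000}) = 0.0180
P_2 = 1/(1+e^{3.3000}) = 0.0356
P_3 = 1/(1+e^{3.7600}) = 0.0228
P_4 = 1/(1+e^{0.5000}) = 0.3775
E[score] = 0.0180 + 0.0356 + 0.0228 + 0.3775 = 0.4539

0.454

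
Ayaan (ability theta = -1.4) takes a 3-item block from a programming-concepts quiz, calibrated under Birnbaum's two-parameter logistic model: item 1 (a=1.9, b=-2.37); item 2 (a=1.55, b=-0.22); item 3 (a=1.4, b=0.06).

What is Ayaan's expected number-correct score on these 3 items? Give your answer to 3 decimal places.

1.116

P(theta) = 1 / (1 + exp(−a(theta − b)))
P_1 = 1/(1+e^{-1.8430}) = 0.8633
P_2 = 1/(1+e^{1.8290}) = 0.1384
P_3 = 1/(1+e^{2.0440}) = 0.1147
E[score] = 0.8633 + 0.1384 + 0.1147 = 1.1163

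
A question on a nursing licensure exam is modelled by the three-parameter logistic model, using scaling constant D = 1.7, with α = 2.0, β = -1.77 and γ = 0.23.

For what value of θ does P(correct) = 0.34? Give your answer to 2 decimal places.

P(θ) = γ + (1 − γ) · 1 / (1 + exp(−D·α(θ − β)))
Remove guessing floor: (0.34 − 0.23)/(1 − 0.23) = 0.1429
logit = ln(0.1429/0.8571) = -1.7918
θ = β + logit/(1.7·α) = -1.77 + (-1.7918)/3.4000 = -2.2970

-2.30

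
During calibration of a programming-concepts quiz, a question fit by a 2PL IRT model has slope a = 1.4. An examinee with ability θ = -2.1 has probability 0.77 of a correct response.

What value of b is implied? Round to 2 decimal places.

P(θ) = 1 / (1 + exp(−a(θ − b)))
logit(0.77) = ln(0.77/0.23) = 1.2083
b = θ − logit/(a) = -2.1 − 1.2083/1.4000 = -2.9631

-2.96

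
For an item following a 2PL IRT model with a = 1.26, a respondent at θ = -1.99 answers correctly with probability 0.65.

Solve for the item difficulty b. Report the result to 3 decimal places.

P(θ) = 1 / (1 + exp(−a(θ − b)))
logit(0.65) = ln(0.65/0.35) = 0.6190
b = θ − logit/(a) = -1.99 − 0.6190/1.2600 = -2.4813

-2.481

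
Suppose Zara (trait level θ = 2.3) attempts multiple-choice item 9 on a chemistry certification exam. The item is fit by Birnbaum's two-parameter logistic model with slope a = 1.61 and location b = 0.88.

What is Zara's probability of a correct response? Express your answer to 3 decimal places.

0.908

P(θ) = 1 / (1 + exp(−a(θ − b)))
Exponent: 1.61 × (2.3 − 0.88) = 2.2862
1/(1 + e^{-2.2862}) = 0.9077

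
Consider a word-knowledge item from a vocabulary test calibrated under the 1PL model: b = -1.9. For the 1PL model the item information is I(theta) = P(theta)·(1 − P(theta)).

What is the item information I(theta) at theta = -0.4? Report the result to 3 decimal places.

P = 1/(1+e^{-1.5000}) = 0.8176
P(1−P) = 0.8176 × 0.1824 = 0.1491
I = P(1−P) = 0.14915

0.149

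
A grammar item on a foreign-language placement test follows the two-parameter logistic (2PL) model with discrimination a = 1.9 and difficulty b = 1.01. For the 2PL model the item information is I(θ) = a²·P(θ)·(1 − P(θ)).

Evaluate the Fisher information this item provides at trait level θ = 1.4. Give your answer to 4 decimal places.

P = 1/(1+e^{-0.7410}) = 0.6772
P(1−P) = 0.6772 × 0.3228 = 0.2186
I = a² × P(1−P) = 1.9² × 0.2186 = 0.78913

0.7891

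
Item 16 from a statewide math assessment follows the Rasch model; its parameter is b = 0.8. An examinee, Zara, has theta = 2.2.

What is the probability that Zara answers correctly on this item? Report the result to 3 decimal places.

0.802

P(theta) = 1 / (1 + exp(−(theta − b)))
Exponent: (2.2 − 0.8) = 1.4000
1/(1 + e^{-1.4000}) = 0.8022
P = 0.8022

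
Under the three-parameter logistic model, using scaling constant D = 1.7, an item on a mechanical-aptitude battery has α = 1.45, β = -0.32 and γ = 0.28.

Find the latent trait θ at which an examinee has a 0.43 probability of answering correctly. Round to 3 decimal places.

-0.862

P(θ) = γ + (1 − γ) · 1 / (1 + exp(−D·α(θ − β)))
Remove guessing floor: (0.43 − 0.28)/(1 − 0.28) = 0.2083
logit = ln(0.2083/0.7917) = -1.3350
θ = β + logit/(1.7·α) = -0.32 + (-1.3350)/2.4650 = -0.8616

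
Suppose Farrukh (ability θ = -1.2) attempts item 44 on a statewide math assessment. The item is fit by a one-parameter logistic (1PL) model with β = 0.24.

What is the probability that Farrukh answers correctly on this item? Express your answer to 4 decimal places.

0.1915

P(θ) = 1 / (1 + exp(−(θ − β)))
Exponent: (-1.2 − 0.24) = -1.4400
1/(1 + e^{1.4400}) = 0.1915
P = 0.1915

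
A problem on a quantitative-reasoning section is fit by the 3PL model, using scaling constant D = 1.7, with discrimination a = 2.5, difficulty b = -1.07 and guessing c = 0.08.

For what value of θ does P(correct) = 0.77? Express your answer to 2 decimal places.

P(θ) = c + (1 − c) · 1 / (1 + exp(−D·a(θ − b)))
Remove guessing floor: (0.77 − 0.08)/(1 − 0.08) = 0.7500
logit = ln(0.7500/0.2500) = 1.0986
θ = b + logit/(1.7·a) = -1.07 + 1.0986/4.2500 = -0.8115

-0.81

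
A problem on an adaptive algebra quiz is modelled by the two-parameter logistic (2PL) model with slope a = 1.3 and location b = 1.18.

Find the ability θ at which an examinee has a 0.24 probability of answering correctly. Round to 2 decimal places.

0.29

P(θ) = 1 / (1 + exp(−a(θ − b)))
logit = ln(0.2400/0.7600) = -1.1527
θ = b + logit/(a) = 1.18 + (-1.1527)/1.3000 = 0.2933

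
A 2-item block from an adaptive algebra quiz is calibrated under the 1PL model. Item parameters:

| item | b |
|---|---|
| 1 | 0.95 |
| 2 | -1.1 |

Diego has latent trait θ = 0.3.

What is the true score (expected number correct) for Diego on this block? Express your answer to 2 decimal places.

P(θ) = 1 / (1 + exp(−(θ − b)))
P_1 = 1/(1+e^{0.6500}) = 0.3430
P_2 = 1/(1+e^{-1.4000}) = 0.8022
E[score] = 0.3430 + 0.8022 = 1.1452

1.15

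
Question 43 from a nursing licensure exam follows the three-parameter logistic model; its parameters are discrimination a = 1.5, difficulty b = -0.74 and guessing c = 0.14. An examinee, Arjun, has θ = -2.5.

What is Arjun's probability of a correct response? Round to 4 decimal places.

0.1973

P(θ) = c + (1 − c) · 1 / (1 + exp(−a(θ − b)))
Exponent: 1.5 × (-2.5 − (-0.74)) = -2.6400
1/(1 + e^{2.6400}) = 0.0666
P = 0.14 + 0.86 × 0.0666 = 0.1973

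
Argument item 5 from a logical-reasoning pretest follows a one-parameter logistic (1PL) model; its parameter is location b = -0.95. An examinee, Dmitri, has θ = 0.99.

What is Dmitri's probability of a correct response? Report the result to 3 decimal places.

P(θ) = 1 / (1 + exp(−(θ − b)))
Exponent: (0.99 − (-0.95)) = 1.9400
1/(1 + e^{-1.9400}) = 0.8744
P = 0.8744

0.874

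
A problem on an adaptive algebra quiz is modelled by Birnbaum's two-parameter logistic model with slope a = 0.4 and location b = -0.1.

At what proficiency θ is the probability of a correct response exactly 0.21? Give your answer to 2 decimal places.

-3.41

P(θ) = 1 / (1 + exp(−a(θ − b)))
logit = ln(0.2100/0.7900) = -1.3249
θ = b + logit/(a) = -0.1 + (-1.3249)/0.4000 = -3.4123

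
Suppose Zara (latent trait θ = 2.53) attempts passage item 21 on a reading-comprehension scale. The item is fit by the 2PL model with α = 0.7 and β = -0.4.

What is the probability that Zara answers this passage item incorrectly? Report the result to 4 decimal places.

P(θ) = 1 / (1 + exp(−α(θ − β)))
Exponent: 0.7 × (2.53 − (-0.4)) = 2.0510
1/(1 + e^{-2.0510}) = 0.8860
P(incorrect) = 1 − 0.8860 = 0.1140

0.1140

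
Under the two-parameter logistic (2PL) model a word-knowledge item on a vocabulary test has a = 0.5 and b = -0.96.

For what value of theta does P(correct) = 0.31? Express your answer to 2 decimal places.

-2.56

P(theta) = 1 / (1 + exp(−a(theta − b)))
logit = ln(0.3100/0.6900) = -0.8001
theta = b + logit/(a) = -0.96 + (-0.8001)/0.5000 = -2.5602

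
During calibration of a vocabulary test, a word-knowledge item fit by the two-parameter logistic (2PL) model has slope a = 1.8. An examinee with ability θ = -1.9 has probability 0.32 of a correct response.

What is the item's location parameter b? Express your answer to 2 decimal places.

P(θ) = 1 / (1 + exp(−a(θ − b)))
logit(0.32) = ln(0.32/0.68) = -0.7538
b = θ − logit/(a) = -1.9 − (-0.7538)/1.8000 = -1.4812

-1.48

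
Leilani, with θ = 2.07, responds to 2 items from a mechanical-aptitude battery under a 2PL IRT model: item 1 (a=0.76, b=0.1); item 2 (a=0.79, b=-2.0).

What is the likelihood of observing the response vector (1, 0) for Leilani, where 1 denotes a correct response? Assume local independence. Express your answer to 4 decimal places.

P(θ) = 1 / (1 + exp(−a(θ − b)))
P_1 = 1/(1+e^{-1.4972}) = 0.8172
P_2 = 1/(1+e^{-3.2153}) = 0.9614
L = P_1 × (1−P_2) = 0.8172 × 0.0386 = 0.03154

0.0315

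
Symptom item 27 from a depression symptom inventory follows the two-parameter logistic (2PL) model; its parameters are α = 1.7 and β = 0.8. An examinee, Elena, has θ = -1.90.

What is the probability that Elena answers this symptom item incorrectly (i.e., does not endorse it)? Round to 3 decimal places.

P(θ) = 1 / (1 + exp(−α(θ − β)))
Exponent: 1.7 × (-1.90 − 0.8) = -4.5900
1/(1 + e^{4.5900}) = 0.0101
P(incorrect) = 1 − 0.0101 = 0.9899

0.990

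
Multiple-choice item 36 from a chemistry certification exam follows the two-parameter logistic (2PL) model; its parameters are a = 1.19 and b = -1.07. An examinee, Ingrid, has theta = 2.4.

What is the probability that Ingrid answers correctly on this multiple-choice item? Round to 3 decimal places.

0.984

P(theta) = 1 / (1 + exp(−a(theta − b)))
Exponent: 1.19 × (2.4 − (-1.07)) = 4.1293
1/(1 + e^{-4.1293}) = 0.9842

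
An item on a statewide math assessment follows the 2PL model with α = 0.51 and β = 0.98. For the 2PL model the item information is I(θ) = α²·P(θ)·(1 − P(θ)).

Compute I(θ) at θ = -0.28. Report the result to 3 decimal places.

P = 1/(1+e^{0.6426}) = 0.3447
P(1−P) = 0.3447 × 0.6553 = 0.2259
I = α² × P(1−P) = 0.51² × 0.2259 = 0.05875

0.059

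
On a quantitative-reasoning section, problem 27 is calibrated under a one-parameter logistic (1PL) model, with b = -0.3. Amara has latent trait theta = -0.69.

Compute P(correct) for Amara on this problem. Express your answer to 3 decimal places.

0.404

P(theta) = 1 / (1 + exp(−(theta − b)))
Exponent: (-0.69 − (-0.3)) = -0.3900
1/(1 + e^{0.3900}) = 0.4037
P = 0.4037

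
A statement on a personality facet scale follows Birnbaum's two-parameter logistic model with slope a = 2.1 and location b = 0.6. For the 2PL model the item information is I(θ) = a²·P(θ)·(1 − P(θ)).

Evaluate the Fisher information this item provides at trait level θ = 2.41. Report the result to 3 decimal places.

0.094

P = 1/(1+e^{-3.8010}) = 0.9781
P(1−P) = 0.9781 × 0.0219 = 0.0214
I = a² × P(1−P) = 2.1² × 0.0214 = 0.09429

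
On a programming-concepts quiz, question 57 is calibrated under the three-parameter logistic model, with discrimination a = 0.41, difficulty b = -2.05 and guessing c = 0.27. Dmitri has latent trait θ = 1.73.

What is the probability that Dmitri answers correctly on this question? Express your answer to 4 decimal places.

P(θ) = c + (1 − c) · 1 / (1 + exp(−a(θ − b)))
Exponent: 0.41 × (1.73 − (-2.05)) = 1.5498
1/(1 + e^{-1.5498}) = 0.8249
P = 0.27 + 0.73 × 0.8249 = 0.8722

0.8722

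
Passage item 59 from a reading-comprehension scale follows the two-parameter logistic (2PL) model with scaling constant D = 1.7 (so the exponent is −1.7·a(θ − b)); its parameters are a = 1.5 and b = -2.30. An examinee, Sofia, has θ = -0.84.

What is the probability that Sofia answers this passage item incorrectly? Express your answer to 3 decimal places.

0.024

P(θ) = 1 / (1 + exp(−D·a(θ − b)))
Exponent: 1.7 × 1.5 × (-0.84 − (-2.30)) = 3.7230
1/(1 + e^{-3.7230}) = 0.9764
P = 0.9764
P(incorrect) = 1 − 0.9764 = 0.0236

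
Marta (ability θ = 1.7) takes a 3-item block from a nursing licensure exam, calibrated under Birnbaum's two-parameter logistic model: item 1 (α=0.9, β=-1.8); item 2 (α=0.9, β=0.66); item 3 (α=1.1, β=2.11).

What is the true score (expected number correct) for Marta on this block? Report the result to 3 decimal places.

2.066

P(θ) = 1 / (1 + exp(−α(θ − β)))
P_1 = 1/(1+e^{-3.1500}) = 0.9589
P_2 = 1/(1+e^{-0.9360}) = 0.7183
P_3 = 1/(1+e^{0.4510}) = 0.3891
E[score] = 0.9589 + 0.7183 + 0.3891 = 2.0663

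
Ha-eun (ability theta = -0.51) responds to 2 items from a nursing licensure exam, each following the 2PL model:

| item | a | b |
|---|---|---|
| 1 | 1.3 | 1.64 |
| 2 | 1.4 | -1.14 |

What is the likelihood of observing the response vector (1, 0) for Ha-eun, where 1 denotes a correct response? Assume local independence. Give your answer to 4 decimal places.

P(theta) = 1 / (1 + exp(−a(theta − b)))
P_1 = 1/(1+e^{2.7950}) = 0.0576
P_2 = 1/(1+e^{-0.8820}) = 0.7072
L = P_1 × (1−P_2) = 0.0576 × 0.2928 = 0.01686

0.0169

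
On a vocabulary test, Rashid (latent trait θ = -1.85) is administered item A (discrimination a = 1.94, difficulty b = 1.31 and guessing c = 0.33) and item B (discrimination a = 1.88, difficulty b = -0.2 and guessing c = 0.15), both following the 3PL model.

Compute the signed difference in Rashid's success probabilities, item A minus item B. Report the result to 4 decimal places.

P(θ) = c + (1 − c) · 1 / (1 + exp(−a(θ − b)))
P_A = 0.3315
P_B = 0.1866
P_A − P_B = 0.1449

0.1449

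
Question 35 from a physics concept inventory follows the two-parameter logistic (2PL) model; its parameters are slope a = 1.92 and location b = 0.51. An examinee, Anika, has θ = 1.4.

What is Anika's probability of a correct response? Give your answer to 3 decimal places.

P(θ) = 1 / (1 + exp(−a(θ − b)))
Exponent: 1.92 × (1.4 − 0.51) = 1.7088
1/(1 + e^{-1.7088}) = 0.8467

0.847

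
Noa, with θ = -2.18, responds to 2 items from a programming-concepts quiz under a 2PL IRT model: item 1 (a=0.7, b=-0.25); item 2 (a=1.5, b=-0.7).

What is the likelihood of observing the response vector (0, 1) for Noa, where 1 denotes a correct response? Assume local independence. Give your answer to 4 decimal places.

P(θ) = 1 / (1 + exp(−a(θ − b)))
P_1 = 1/(1+e^{1.3510}) = 0.2057
P_2 = 1/(1+e^{2.2200}) = 0.0980
L = (1−P_1) × P_2 = 0.7943 × 0.0980 = 0.07782

0.0778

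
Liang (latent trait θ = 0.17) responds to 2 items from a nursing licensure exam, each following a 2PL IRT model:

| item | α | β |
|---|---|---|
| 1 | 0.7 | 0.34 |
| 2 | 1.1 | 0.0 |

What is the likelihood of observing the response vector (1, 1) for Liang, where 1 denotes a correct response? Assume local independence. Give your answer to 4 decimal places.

P(θ) = 1 / (1 + exp(−α(θ − β)))
P_1 = 1/(1+e^{0.1190}) = 0.4703
P_2 = 1/(1+e^{-0.1870}) = 0.5466
L = P_1 × P_2 = 0.4703 × 0.5466 = 0.25706

0.2571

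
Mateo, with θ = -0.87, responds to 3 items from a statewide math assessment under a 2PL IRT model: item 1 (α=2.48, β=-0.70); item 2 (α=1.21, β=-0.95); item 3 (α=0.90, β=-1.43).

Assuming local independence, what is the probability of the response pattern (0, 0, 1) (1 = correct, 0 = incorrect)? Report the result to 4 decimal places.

P(θ) = 1 / (1 + exp(−α(θ − β)))
P_1 = 1/(1+e^{0.4216}) = 0.3961
P_2 = 1/(1+e^{-0.0968}) = 0.5242
P_3 = 1/(1+e^{-0.5040}) = 0.6234
L = (1−P_1) × (1−P_2) × P_3 = 0.6039 × 0.4758 × 0.6234 = 0.17912

0.1791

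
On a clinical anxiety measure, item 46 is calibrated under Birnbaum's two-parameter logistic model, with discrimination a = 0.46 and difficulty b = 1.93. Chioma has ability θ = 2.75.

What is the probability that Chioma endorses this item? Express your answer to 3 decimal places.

P(θ) = 1 / (1 + exp(−a(θ − b)))
Exponent: 0.46 × (2.75 − 1.93) = 0.3772
1/(1 + e^{-0.3772}) = 0.5932

0.593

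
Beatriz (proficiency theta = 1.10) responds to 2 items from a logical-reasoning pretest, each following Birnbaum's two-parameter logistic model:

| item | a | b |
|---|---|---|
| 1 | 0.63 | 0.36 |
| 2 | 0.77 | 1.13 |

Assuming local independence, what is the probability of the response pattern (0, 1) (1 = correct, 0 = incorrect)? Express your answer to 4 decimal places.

P(theta) = 1 / (1 + exp(−a(theta − b)))
P_1 = 1/(1+e^{-0.4662}) = 0.6145
P_2 = 1/(1+e^{0.0231}) = 0.4942
L = (1−P_1) × P_2 = 0.3855 × 0.4942 = 0.19053

0.1905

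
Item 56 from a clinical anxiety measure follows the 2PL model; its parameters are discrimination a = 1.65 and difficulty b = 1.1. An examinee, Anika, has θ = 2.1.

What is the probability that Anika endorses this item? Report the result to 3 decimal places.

P(θ) = 1 / (1 + exp(−a(θ − b)))
Exponent: 1.65 × (2.1 − 1.1) = 1.6500
1/(1 + e^{-1.6500}) = 0.8389

0.839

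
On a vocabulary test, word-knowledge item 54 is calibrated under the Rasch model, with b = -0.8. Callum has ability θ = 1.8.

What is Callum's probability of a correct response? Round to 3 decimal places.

0.931

P(θ) = 1 / (1 + exp(−(θ − b)))
Exponent: (1.8 − (-0.8)) = 2.6000
1/(1 + e^{-2.6000}) = 0.9309
P = 0.9309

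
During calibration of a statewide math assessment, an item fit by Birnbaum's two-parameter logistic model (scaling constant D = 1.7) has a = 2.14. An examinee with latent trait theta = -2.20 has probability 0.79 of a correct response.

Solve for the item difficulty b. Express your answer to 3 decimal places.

P(theta) = 1 / (1 + exp(−D·a(theta − b)))
logit(0.79) = ln(0.79/0.21) = 1.3249
b = theta − logit/(1.7·a) = -2.20 − 1.3249/3.6380 = -2.5642

-2.564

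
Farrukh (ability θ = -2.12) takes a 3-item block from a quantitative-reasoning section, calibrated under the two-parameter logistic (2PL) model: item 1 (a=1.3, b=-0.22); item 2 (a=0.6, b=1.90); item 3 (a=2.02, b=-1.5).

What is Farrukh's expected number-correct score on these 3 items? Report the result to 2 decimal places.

P(θ) = 1 / (1 + exp(−a(θ − b)))
P_1 = 1/(1+e^{2.4700}) = 0.0780
P_2 = 1/(1+e^{2.4120}) = 0.0823
P_3 = 1/(1+e^{1.2524}) = 0.2223
E[score] = 0.0780 + 0.0823 + 0.2223 = 0.3825

0.38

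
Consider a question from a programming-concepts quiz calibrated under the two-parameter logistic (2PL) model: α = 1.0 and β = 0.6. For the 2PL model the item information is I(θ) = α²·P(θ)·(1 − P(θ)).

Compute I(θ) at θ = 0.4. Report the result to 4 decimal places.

P = 1/(1+e^{0.2000}) = 0.4502
P(1−P) = 0.4502 × 0.5498 = 0.2475
I = α² × P(1−P) = 1.0² × 0.2475 = 0.24752

0.2475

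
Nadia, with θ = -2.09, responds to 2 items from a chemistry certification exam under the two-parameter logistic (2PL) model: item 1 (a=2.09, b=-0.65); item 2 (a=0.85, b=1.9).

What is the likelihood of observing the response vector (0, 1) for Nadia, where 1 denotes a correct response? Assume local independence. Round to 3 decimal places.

0.031

P(θ) = 1 / (1 + exp(−a(θ − b)))
P_1 = 1/(1+e^{3.0096}) = 0.0470
P_2 = 1/(1+e^{3.3915}) = 0.0326
L = (1−P_1) × P_2 = 0.9530 × 0.0326 = 0.03103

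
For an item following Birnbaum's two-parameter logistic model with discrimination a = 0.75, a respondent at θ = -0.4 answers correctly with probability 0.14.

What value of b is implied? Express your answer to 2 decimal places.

P(θ) = 1 / (1 + exp(−a(θ − b)))
logit(0.14) = ln(0.14/0.86) = -1.8153
b = θ − logit/(a) = -0.4 − (-1.8153)/0.7500 = 2.0204

2.02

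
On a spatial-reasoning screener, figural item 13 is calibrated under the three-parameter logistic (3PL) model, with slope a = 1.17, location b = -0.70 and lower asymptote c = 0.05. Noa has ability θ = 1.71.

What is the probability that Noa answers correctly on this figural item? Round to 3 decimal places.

0.947

P(θ) = c + (1 − c) · 1 / (1 + exp(−a(θ − b)))
Exponent: 1.17 × (1.71 − (-0.70)) = 2.8197
1/(1 + e^{-2.8197}) = 0.9437
P = 0.05 + 0.95 × 0.9437 = 0.9465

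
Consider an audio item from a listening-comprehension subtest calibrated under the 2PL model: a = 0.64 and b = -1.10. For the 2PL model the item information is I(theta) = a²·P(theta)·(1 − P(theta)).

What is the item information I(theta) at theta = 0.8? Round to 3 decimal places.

0.072

P = 1/(1+e^{-1.2160}) = 0.7714
P(1−P) = 0.7714 × 0.2286 = 0.1764
I = a² × P(1−P) = 0.64² × 0.1764 = 0.07224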